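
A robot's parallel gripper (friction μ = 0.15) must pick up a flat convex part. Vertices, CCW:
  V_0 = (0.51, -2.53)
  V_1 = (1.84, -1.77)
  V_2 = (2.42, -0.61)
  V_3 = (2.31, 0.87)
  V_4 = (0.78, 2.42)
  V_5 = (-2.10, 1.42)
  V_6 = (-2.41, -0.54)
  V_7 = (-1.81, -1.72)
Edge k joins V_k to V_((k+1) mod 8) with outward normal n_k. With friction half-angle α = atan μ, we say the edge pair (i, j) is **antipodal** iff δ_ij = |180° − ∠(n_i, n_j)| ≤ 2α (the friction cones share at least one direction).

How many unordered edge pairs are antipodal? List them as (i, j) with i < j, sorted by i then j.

count = 2; pairs: (0,4), (2,5)

α = atan 0.15 = 8.53°;  2α = 17.06°
n_0 = (+0.4961, -0.8682)
n_1 = (+0.8944, -0.4472)
n_2 = (+0.9972, +0.0741)
n_3 = (+0.7117, +0.7025)
n_4 = (-0.3280, +0.9447)
n_5 = (-0.9877, +0.1562)
n_6 = (-0.8914, -0.4532)
n_7 = (-0.3296, -0.9441)
  (0,1): δ = 146.31°  ·
  (0,2): δ = 115.49°  ·
  (0,3): δ = 75.12°  ·
  (0,4): δ = 10.60°  ✓
  (0,5): δ = 51.27°  ·
  (0,6): δ = 87.21°  ·
  (0,7): δ = 131.01°  ·
  (1,2): δ = 149.18°  ·
  (1,3): δ = 108.81°  ·
  (1,4): δ = 44.29°  ·
  (1,5): δ = 17.58°  ·
  (1,6): δ = 53.52°  ·
  (1,7): δ = 97.32°  ·
  (2,3): δ = 139.62°  ·
  (2,4): δ = 75.10°  ·
  (2,5): δ = 13.24°  ✓
  (2,6): δ = 22.70°  ·
  (2,7): δ = 66.50°  ·
  (3,4): δ = 115.48°  ·
  (3,5): δ = 53.62°  ·
  (3,6): δ = 17.68°  ·
  (3,7): δ = 26.13°  ·
  (4,5): δ = 118.14°  ·
  (4,6): δ = 82.20°  ·
  (4,7): δ = 38.39°  ·
  (5,6): δ = 144.06°  ·
  (5,7): δ = 100.26°  ·
  (6,7): δ = 136.20°  ·
antipodal pairs: 2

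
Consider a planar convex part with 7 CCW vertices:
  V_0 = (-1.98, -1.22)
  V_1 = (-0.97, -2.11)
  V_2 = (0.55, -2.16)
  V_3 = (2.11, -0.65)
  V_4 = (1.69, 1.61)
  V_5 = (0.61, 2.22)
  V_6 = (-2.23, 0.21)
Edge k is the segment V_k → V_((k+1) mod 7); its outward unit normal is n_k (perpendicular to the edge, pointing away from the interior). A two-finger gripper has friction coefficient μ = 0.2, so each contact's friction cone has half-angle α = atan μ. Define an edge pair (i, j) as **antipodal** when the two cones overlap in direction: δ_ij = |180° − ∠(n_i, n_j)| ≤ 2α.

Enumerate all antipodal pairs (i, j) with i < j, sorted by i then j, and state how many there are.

α = atan 0.2 = 11.31°;  2α = 22.62°
n_0 = (-0.6611, -0.7503)
n_1 = (-0.0329, -0.9995)
n_2 = (+0.6955, -0.7185)
n_3 = (+0.9832, +0.1827)
n_4 = (+0.4918, +0.8707)
n_5 = (-0.5777, +0.8163)
n_6 = (-0.9851, -0.1722)
  (0,1): δ = 140.50°  ·
  (0,2): δ = 94.55°  ·
  (0,3): δ = 38.09°  ·
  (0,4): δ = 11.93°  ✓
  (0,5): δ = 76.67°  ·
  (0,6): δ = 141.30°  ·
  (1,2): δ = 134.05°  ·
  (1,3): δ = 77.59°  ·
  (1,4): δ = 27.57°  ·
  (1,5): δ = 37.17°  ·
  (1,6): δ = 101.80°  ·
  (2,3): δ = 123.54°  ·
  (2,4): δ = 73.53°  ·
  (2,5): δ = 8.78°  ✓
  (2,6): δ = 55.85°  ·
  (3,4): δ = 129.99°  ·
  (3,5): δ = 65.24°  ·
  (3,6): δ = 0.61°  ✓
  (4,5): δ = 115.25°  ·
  (4,6): δ = 50.63°  ·
  (5,6): δ = 115.37°  ·
antipodal pairs: 3

count = 3; pairs: (0,4), (2,5), (3,6)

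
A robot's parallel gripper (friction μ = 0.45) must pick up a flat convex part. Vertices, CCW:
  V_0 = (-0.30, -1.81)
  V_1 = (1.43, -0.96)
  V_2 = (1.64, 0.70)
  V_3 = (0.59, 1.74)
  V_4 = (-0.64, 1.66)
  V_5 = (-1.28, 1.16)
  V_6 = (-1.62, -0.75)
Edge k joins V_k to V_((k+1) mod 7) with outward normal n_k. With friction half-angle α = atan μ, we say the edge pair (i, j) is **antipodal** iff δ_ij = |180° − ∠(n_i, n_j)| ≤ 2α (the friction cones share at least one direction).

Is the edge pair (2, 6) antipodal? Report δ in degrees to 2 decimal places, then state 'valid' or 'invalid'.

δ = 5.96°, valid

α = atan 0.45 = 24.23°;  2α = 48.46°
edge 2: e_2 = (-1.05, +1.04);  n_2 = (+0.7037, +0.7105)
edge 6: e_6 = (+1.32, -1.06);  n_6 = (-0.6261, -0.7797)
∠(n_2, n_6) = 174.04°
δ = |180° − 174.04°| = 5.96°
5.96° ≤ 2α = 48.46°  →  valid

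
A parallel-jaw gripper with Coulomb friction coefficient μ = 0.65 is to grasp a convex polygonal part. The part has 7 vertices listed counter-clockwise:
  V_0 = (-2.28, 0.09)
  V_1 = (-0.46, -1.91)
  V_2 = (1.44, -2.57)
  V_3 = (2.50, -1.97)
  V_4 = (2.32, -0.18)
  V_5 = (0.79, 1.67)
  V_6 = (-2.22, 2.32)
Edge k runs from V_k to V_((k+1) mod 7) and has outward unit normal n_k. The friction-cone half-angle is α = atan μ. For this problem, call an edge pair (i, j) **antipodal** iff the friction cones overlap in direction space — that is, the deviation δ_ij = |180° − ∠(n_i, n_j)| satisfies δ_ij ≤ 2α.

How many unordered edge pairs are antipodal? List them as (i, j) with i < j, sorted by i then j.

α = atan 0.65 = 33.02°;  2α = 66.05°
n_0 = (-0.7396, -0.6730)
n_1 = (-0.3281, -0.9446)
n_2 = (+0.4926, -0.8703)
n_3 = (+0.9950, +0.1001)
n_4 = (+0.7706, +0.6373)
n_5 = (+0.2111, +0.9775)
n_6 = (-0.9996, +0.0269)
  (0,1): δ = 151.46°  ·
  (0,2): δ = 102.79°  ·
  (0,3): δ = 36.56°  ✓
  (0,4): δ = 2.71°  ✓
  (0,5): δ = 35.51°  ✓
  (0,6): δ = 136.16°  ·
  (1,2): δ = 131.33°  ·
  (1,3): δ = 65.10°  ✓
  (1,4): δ = 31.25°  ✓
  (1,5): δ = 6.97°  ✓
  (1,6): δ = 107.61°  ·
  (2,3): δ = 113.77°  ·
  (2,4): δ = 79.92°  ·
  (2,5): δ = 41.70°  ✓
  (2,6): δ = 58.95°  ✓
  (3,4): δ = 146.15°  ·
  (3,5): δ = 107.93°  ·
  (3,6): δ = 7.28°  ✓
  (4,5): δ = 141.78°  ·
  (4,6): δ = 41.13°  ✓
  (5,6): δ = 79.36°  ·
antipodal pairs: 10

count = 10; pairs: (0,3), (0,4), (0,5), (1,3), (1,4), (1,5), (2,5), (2,6), (3,6), (4,6)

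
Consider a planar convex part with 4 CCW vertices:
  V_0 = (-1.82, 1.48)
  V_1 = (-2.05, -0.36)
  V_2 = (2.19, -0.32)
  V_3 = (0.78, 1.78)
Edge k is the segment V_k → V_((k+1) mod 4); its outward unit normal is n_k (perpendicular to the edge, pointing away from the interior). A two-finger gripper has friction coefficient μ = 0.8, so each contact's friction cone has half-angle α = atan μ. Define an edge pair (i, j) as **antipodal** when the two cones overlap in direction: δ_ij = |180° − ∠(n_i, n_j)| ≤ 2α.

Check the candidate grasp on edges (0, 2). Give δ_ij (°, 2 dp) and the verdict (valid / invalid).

α = atan 0.8 = 38.66°;  2α = 77.32°
edge 0: e_0 = (-0.23, -1.84);  n_0 = (-0.9923, +0.1240)
edge 2: e_2 = (-1.41, +2.10);  n_2 = (+0.8302, +0.5574)
∠(n_0, n_2) = 139.00°
δ = |180° − 139.00°| = 41.00°
41.00° ≤ 2α = 77.32°  →  valid

δ = 41.00°, valid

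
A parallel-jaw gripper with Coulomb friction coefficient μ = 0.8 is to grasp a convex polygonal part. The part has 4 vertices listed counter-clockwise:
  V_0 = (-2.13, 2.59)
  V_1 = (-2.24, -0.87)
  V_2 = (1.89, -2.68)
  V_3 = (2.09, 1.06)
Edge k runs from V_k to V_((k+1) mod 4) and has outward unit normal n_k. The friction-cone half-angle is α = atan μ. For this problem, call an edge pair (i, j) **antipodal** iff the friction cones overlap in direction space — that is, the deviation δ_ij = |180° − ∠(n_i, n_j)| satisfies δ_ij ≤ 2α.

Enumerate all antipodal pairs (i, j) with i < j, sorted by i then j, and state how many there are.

count = 4; pairs: (0,2), (0,3), (1,2), (1,3)

α = atan 0.8 = 38.66°;  2α = 77.32°
n_0 = (-0.9995, +0.0318)
n_1 = (-0.4014, -0.9159)
n_2 = (+0.9986, -0.0534)
n_3 = (+0.3408, +0.9401)
  (0,1): δ = 111.84°  ·
  (0,2): δ = 1.24°  ✓
  (0,3): δ = 71.89°  ✓
  (1,2): δ = 69.40°  ✓
  (1,3): δ = 3.74°  ✓
  (2,3): δ = 106.87°  ·
antipodal pairs: 4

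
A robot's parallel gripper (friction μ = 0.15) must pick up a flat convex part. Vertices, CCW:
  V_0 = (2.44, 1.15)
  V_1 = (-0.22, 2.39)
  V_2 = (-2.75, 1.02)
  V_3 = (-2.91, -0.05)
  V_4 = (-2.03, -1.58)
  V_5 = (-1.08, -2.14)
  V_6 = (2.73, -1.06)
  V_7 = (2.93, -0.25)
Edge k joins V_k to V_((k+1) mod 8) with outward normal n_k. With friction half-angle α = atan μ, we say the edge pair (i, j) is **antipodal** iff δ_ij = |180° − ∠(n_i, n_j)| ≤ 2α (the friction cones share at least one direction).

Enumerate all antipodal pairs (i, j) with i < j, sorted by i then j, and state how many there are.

count = 4; pairs: (0,4), (1,5), (2,6), (3,7)

α = atan 0.15 = 8.53°;  2α = 17.06°
n_0 = (+0.4225, +0.9064)
n_1 = (-0.4762, +0.8794)
n_2 = (-0.9890, +0.1479)
n_3 = (-0.8668, -0.4986)
n_4 = (-0.5078, -0.8615)
n_5 = (+0.2727, -0.9621)
n_6 = (+0.9708, -0.2397)
n_7 = (+0.9439, +0.3304)
  (0,1): δ = 126.57°  ·
  (0,2): δ = 73.51°  ·
  (0,3): δ = 35.10°  ·
  (0,4): δ = 5.52°  ✓
  (0,5): δ = 40.82°  ·
  (0,6): δ = 101.12°  ·
  (0,7): δ = 134.28°  ·
  (1,2): δ = 126.94°  ·
  (1,3): δ = 88.53°  ·
  (1,4): δ = 58.95°  ·
  (1,5): δ = 12.61°  ✓
  (1,6): δ = 47.69°  ·
  (1,7): δ = 80.85°  ·
  (2,3): δ = 141.59°  ·
  (2,4): δ = 112.01°  ·
  (2,5): δ = 65.67°  ·
  (2,6): δ = 5.37°  ✓
  (2,7): δ = 27.79°  ·
  (3,4): δ = 150.42°  ·
  (3,5): δ = 104.08°  ·
  (3,6): δ = 43.78°  ·
  (3,7): δ = 10.62°  ✓
  (4,5): δ = 133.66°  ·
  (4,6): δ = 73.35°  ·
  (4,7): δ = 40.19°  ·
  (5,6): δ = 119.70°  ·
  (5,7): δ = 86.54°  ·
  (6,7): δ = 146.84°  ·
antipodal pairs: 4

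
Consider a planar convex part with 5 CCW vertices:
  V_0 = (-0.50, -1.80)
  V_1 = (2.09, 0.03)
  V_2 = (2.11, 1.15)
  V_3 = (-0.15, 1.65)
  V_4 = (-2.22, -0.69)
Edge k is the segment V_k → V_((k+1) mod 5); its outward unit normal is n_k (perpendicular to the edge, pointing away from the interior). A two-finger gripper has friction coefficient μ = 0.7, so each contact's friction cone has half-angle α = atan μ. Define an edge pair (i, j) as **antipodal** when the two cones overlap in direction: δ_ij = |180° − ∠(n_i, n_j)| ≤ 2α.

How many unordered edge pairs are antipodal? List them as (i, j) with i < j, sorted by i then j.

α = atan 0.7 = 34.99°;  2α = 69.98°
n_0 = (+0.5771, -0.8167)
n_1 = (+0.9998, -0.0179)
n_2 = (+0.2160, +0.9764)
n_3 = (-0.7490, +0.6626)
n_4 = (-0.5422, -0.8402)
  (0,1): δ = 126.27°  ·
  (0,2): δ = 47.72°  ✓
  (0,3): δ = 13.26°  ✓
  (0,4): δ = 111.92°  ·
  (1,2): δ = 101.45°  ·
  (1,3): δ = 40.47°  ✓
  (1,4): δ = 58.19°  ✓
  (2,3): δ = 119.02°  ·
  (2,4): δ = 20.36°  ✓
  (3,4): δ = 81.34°  ·
antipodal pairs: 5

count = 5; pairs: (0,2), (0,3), (1,3), (1,4), (2,4)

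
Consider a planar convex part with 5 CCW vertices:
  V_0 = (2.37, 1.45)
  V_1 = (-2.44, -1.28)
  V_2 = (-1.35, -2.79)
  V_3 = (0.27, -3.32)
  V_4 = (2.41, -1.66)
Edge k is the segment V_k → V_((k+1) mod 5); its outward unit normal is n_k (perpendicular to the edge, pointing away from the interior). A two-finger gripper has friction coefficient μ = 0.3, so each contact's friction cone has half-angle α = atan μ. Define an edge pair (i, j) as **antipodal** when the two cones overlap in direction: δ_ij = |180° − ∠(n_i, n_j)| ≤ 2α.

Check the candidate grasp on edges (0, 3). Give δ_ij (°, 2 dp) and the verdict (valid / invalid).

δ = 8.22°, valid

α = atan 0.3 = 16.70°;  2α = 33.40°
edge 0: e_0 = (-4.81, -2.73);  n_0 = (-0.4936, +0.8697)
edge 3: e_3 = (+2.14, +1.66);  n_3 = (+0.6129, -0.7901)
∠(n_0, n_3) = 171.78°
δ = |180° − 171.78°| = 8.22°
8.22° ≤ 2α = 33.40°  →  valid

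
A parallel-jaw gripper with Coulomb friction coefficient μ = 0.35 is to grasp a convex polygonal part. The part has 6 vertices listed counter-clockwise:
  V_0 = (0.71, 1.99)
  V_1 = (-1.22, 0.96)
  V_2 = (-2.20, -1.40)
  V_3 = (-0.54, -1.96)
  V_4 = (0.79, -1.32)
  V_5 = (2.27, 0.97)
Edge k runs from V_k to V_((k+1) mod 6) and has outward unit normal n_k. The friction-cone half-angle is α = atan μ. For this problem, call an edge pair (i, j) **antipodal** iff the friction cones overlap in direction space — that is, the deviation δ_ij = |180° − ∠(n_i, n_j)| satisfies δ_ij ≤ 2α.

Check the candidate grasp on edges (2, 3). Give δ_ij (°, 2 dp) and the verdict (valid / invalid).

δ = 135.66°, invalid

α = atan 0.35 = 19.29°;  2α = 38.58°
edge 2: e_2 = (+1.66, -0.56);  n_2 = (-0.3197, -0.9475)
edge 3: e_3 = (+1.33, +0.64);  n_3 = (+0.4336, -0.9011)
∠(n_2, n_3) = 44.34°
δ = |180° − 44.34°| = 135.66°
135.66° > 2α = 38.58°  →  invalid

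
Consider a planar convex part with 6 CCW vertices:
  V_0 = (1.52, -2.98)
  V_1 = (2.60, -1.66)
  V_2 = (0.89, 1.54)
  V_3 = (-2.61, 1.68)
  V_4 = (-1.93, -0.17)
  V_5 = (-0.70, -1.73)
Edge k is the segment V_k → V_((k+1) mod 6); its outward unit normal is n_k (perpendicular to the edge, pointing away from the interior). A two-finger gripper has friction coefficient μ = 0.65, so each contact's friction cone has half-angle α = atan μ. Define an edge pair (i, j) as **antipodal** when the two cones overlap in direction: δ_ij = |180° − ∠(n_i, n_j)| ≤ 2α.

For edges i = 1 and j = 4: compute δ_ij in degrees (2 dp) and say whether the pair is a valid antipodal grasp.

α = atan 0.65 = 33.02°;  2α = 66.05°
edge 1: e_1 = (-1.71, +3.20);  n_1 = (+0.8820, +0.4713)
edge 4: e_4 = (+1.23, -1.56);  n_4 = (-0.7853, -0.6192)
∠(n_1, n_4) = 169.86°
δ = |180° − 169.86°| = 10.14°
10.14° ≤ 2α = 66.05°  →  valid

δ = 10.14°, valid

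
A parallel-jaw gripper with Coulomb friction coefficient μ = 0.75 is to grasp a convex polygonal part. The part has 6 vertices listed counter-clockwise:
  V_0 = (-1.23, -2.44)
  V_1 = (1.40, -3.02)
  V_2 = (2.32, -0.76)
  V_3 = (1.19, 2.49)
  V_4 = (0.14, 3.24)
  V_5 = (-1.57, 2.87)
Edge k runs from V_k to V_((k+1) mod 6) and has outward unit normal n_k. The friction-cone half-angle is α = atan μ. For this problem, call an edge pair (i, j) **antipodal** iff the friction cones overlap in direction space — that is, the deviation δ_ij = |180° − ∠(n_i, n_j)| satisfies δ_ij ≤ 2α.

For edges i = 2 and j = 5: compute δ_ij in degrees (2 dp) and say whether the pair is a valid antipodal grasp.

δ = 15.51°, valid

α = atan 0.75 = 36.87°;  2α = 73.74°
edge 2: e_2 = (-1.13, +3.25);  n_2 = (+0.9445, +0.3284)
edge 5: e_5 = (+0.34, -5.31);  n_5 = (-0.9980, -0.0639)
∠(n_2, n_5) = 164.49°
δ = |180° − 164.49°| = 15.51°
15.51° ≤ 2α = 73.74°  →  valid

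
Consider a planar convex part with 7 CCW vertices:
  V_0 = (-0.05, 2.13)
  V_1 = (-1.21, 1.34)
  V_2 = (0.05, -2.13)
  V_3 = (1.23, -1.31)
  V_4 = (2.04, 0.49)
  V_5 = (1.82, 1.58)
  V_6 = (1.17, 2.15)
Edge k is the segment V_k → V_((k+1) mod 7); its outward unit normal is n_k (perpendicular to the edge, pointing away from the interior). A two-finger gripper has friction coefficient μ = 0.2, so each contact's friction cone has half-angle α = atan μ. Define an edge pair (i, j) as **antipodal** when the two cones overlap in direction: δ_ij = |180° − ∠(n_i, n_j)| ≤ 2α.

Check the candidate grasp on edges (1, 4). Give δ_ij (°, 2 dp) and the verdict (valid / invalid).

δ = 8.55°, valid

α = atan 0.2 = 11.31°;  2α = 22.62°
edge 1: e_1 = (+1.26, -3.47);  n_1 = (-0.9400, -0.3413)
edge 4: e_4 = (-0.22, +1.09);  n_4 = (+0.9802, +0.1978)
∠(n_1, n_4) = 171.45°
δ = |180° − 171.45°| = 8.55°
8.55° ≤ 2α = 22.62°  →  valid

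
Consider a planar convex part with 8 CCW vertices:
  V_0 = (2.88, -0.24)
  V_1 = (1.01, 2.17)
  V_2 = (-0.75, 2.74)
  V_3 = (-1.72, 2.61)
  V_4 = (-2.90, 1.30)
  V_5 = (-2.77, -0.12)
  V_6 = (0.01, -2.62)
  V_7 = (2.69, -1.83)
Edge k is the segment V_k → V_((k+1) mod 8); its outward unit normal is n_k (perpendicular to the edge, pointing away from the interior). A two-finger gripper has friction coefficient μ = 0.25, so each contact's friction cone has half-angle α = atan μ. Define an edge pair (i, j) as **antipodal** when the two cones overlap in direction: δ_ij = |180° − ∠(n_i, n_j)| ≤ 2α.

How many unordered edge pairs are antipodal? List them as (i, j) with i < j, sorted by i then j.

α = atan 0.25 = 14.04°;  2α = 28.07°
n_0 = (+0.7901, +0.6130)
n_1 = (+0.3081, +0.9514)
n_2 = (-0.1328, +0.9911)
n_3 = (-0.7430, +0.6693)
n_4 = (-0.9958, -0.0912)
n_5 = (-0.6687, -0.7436)
n_6 = (+0.2827, -0.9592)
n_7 = (+0.9929, -0.1187)
  (0,1): δ = 145.75°  ·
  (0,2): δ = 120.18°  ·
  (0,3): δ = 79.82°  ·
  (0,4): δ = 32.58°  ·
  (0,5): δ = 10.23°  ✓
  (0,6): δ = 68.62°  ·
  (0,7): δ = 135.38°  ·
  (1,2): δ = 154.42°  ·
  (1,3): δ = 114.07°  ·
  (1,4): δ = 66.82°  ·
  (1,5): δ = 24.02°  ✓
  (1,6): δ = 34.37°  ·
  (1,7): δ = 101.13°  ·
  (2,3): δ = 139.64°  ·
  (2,4): δ = 92.40°  ·
  (2,5): δ = 49.60°  ·
  (2,6): δ = 8.79°  ✓
  (2,7): δ = 75.55°  ·
  (3,4): δ = 132.76°  ·
  (3,5): δ = 89.95°  ·
  (3,6): δ = 31.56°  ·
  (3,7): δ = 35.20°  ·
  (4,5): δ = 137.20°  ·
  (4,6): δ = 78.81°  ·
  (4,7): δ = 12.05°  ✓
  (5,6): δ = 121.61°  ·
  (5,7): δ = 54.85°  ·
  (6,7): δ = 113.24°  ·
antipodal pairs: 4

count = 4; pairs: (0,5), (1,5), (2,6), (4,7)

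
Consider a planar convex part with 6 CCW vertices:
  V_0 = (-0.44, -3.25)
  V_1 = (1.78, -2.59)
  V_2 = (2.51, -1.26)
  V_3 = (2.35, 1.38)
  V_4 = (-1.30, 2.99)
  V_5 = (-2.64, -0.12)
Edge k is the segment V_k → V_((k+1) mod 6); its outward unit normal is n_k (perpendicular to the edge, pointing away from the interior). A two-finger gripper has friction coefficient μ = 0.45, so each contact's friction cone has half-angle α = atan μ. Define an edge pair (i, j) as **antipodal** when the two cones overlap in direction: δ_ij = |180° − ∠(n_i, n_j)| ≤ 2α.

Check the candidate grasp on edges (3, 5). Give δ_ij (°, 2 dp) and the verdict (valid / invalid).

α = atan 0.45 = 24.23°;  2α = 48.46°
edge 3: e_3 = (-3.65, +1.61);  n_3 = (+0.4036, +0.9149)
edge 5: e_5 = (+2.20, -3.13);  n_5 = (-0.8181, -0.5750)
∠(n_3, n_5) = 148.90°
δ = |180° − 148.90°| = 31.10°
31.10° ≤ 2α = 48.46°  →  valid

δ = 31.10°, valid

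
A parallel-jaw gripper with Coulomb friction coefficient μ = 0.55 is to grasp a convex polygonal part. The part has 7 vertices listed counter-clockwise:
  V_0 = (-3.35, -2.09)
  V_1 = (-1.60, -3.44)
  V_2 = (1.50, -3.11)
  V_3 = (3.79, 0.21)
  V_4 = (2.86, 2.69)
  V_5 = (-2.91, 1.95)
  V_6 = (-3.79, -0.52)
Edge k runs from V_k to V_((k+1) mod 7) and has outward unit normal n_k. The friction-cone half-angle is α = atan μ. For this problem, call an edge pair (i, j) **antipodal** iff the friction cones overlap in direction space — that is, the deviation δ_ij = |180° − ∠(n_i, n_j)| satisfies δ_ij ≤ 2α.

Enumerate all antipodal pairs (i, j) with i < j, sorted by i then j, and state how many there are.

count = 8; pairs: (0,3), (0,4), (1,4), (2,4), (2,5), (2,6), (3,5), (3,6)

α = atan 0.55 = 28.81°;  2α = 57.62°
n_0 = (-0.6108, -0.7918)
n_1 = (+0.1059, -0.9944)
n_2 = (+0.8232, -0.5678)
n_3 = (+0.9363, +0.3511)
n_4 = (-0.1272, +0.9919)
n_5 = (-0.9420, +0.3356)
n_6 = (-0.9629, -0.2699)
  (0,1): δ = 136.28°  ·
  (0,2): δ = 86.95°  ·
  (0,3): δ = 31.80°  ✓
  (0,4): δ = 44.96°  ✓
  (0,5): δ = 108.04°  ·
  (0,6): δ = 143.30°  ·
  (1,2): δ = 130.67°  ·
  (1,3): δ = 75.52°  ·
  (1,4): δ = 1.23°  ✓
  (1,5): δ = 64.31°  ·
  (1,6): δ = 99.58°  ·
  (2,3): δ = 124.85°  ·
  (2,4): δ = 48.10°  ✓
  (2,5): δ = 14.99°  ✓
  (2,6): δ = 50.25°  ✓
  (3,4): δ = 103.25°  ·
  (3,5): δ = 40.17°  ✓
  (3,6): δ = 4.90°  ✓
  (4,5): δ = 116.92°  ·
  (4,6): δ = 81.65°  ·
  (5,6): δ = 144.73°  ·
antipodal pairs: 8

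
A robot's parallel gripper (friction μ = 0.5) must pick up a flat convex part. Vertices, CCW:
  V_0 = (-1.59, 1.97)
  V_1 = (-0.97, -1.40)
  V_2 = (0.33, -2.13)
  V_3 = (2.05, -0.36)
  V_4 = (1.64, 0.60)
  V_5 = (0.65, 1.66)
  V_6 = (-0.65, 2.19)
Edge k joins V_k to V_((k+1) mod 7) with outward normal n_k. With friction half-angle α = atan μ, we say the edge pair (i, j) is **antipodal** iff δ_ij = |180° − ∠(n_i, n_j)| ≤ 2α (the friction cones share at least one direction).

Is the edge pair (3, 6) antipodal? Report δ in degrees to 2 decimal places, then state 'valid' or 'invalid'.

α = atan 0.5 = 26.57°;  2α = 53.13°
edge 3: e_3 = (-0.41, +0.96);  n_3 = (+0.9196, +0.3928)
edge 6: e_6 = (-0.94, -0.22);  n_6 = (-0.2279, +0.9737)
∠(n_3, n_6) = 80.05°
δ = |180° − 80.05°| = 99.95°
99.95° > 2α = 53.13°  →  invalid

δ = 99.95°, invalid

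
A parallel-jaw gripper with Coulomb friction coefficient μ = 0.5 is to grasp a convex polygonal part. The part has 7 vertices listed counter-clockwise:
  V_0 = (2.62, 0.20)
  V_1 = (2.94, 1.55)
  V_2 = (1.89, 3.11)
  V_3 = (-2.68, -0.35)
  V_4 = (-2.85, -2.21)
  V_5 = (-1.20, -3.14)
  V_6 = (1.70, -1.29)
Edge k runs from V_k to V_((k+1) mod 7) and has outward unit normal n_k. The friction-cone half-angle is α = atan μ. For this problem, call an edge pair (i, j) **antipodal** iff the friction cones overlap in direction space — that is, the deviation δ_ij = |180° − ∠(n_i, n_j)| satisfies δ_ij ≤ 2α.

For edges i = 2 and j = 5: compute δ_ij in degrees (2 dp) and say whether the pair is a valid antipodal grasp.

α = atan 0.5 = 26.57°;  2α = 53.13°
edge 2: e_2 = (-4.57, -3.46);  n_2 = (-0.6036, +0.7973)
edge 5: e_5 = (+2.90, +1.85);  n_5 = (+0.5378, -0.8431)
∠(n_2, n_5) = 175.41°
δ = |180° − 175.41°| = 4.59°
4.59° ≤ 2α = 53.13°  →  valid

δ = 4.59°, valid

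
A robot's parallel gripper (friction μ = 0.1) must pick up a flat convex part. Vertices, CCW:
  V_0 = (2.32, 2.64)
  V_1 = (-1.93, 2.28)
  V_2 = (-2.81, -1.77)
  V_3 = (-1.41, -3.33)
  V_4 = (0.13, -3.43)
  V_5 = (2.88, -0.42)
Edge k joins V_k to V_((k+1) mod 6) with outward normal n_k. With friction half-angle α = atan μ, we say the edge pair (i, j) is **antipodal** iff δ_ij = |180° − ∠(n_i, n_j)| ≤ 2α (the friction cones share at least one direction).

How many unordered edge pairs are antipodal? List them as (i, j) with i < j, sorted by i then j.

count = 1; pairs: (0,3)

α = atan 0.1 = 5.71°;  2α = 11.42°
n_0 = (-0.0844, +0.9964)
n_1 = (-0.9772, +0.2123)
n_2 = (-0.7442, -0.6679)
n_3 = (-0.0648, -0.9979)
n_4 = (+0.7383, -0.6745)
n_5 = (+0.9837, +0.1800)
  (0,1): δ = 107.10°  ·
  (0,2): δ = 52.94°  ·
  (0,3): δ = 8.56°  ✓
  (0,4): δ = 42.74°  ·
  (0,5): δ = 95.53°  ·
  (1,2): δ = 125.84°  ·
  (1,3): δ = 81.46°  ·
  (1,4): δ = 30.16°  ·
  (1,5): δ = 22.63°  ·
  (2,3): δ = 135.62°  ·
  (2,4): δ = 84.32°  ·
  (2,5): δ = 31.54°  ·
  (3,4): δ = 128.70°  ·
  (3,5): δ = 75.91°  ·
  (4,5): δ = 127.21°  ·
antipodal pairs: 1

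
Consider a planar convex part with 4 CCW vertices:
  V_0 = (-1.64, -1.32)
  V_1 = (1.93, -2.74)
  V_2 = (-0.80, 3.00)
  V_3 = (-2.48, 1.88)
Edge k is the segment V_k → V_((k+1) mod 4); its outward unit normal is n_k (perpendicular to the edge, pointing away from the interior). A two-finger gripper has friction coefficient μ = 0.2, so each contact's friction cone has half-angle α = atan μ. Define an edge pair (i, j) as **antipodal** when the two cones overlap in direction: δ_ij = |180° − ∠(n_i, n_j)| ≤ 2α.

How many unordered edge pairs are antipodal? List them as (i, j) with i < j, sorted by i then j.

count = 1; pairs: (1,3)

α = atan 0.2 = 11.31°;  2α = 22.62°
n_0 = (-0.3696, -0.9292)
n_1 = (+0.9031, +0.4295)
n_2 = (-0.5547, +0.8321)
n_3 = (-0.9672, -0.2539)
  (0,1): δ = 42.87°  ·
  (0,2): δ = 55.38°  ·
  (0,3): δ = 126.40°  ·
  (1,2): δ = 81.75°  ·
  (1,3): δ = 10.73°  ✓
  (2,3): δ = 108.98°  ·
antipodal pairs: 1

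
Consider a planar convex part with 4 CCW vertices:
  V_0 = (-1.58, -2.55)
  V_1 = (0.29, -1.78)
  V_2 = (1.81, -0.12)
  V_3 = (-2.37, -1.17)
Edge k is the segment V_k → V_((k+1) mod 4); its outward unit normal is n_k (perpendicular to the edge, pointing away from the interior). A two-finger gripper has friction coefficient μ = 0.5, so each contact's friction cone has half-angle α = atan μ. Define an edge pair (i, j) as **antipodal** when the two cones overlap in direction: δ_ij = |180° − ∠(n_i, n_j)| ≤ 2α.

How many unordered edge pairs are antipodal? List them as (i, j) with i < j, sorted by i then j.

α = atan 0.5 = 26.57°;  2α = 53.13°
n_0 = (+0.3807, -0.9247)
n_1 = (+0.7375, -0.6753)
n_2 = (-0.2436, +0.9699)
n_3 = (-0.8679, -0.4968)
  (0,1): δ = 154.86°  ·
  (0,2): δ = 8.28°  ✓
  (0,3): δ = 97.41°  ·
  (1,2): δ = 33.42°  ✓
  (1,3): δ = 72.27°  ·
  (2,3): δ = 74.31°  ·
antipodal pairs: 2

count = 2; pairs: (0,2), (1,2)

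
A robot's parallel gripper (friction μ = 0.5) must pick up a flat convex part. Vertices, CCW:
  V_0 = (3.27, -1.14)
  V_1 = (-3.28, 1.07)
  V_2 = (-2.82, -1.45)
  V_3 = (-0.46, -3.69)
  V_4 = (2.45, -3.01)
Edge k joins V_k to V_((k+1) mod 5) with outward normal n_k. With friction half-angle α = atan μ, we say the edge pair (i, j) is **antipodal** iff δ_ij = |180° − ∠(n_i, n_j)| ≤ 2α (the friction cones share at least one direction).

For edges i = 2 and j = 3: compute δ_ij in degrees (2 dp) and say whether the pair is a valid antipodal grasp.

α = atan 0.5 = 26.57°;  2α = 53.13°
edge 2: e_2 = (+2.36, -2.24);  n_2 = (-0.6884, -0.7253)
edge 3: e_3 = (+2.91, +0.68);  n_3 = (+0.2275, -0.9738)
∠(n_2, n_3) = 56.66°
δ = |180° − 56.66°| = 123.34°
123.34° > 2α = 53.13°  →  invalid

δ = 123.34°, invalid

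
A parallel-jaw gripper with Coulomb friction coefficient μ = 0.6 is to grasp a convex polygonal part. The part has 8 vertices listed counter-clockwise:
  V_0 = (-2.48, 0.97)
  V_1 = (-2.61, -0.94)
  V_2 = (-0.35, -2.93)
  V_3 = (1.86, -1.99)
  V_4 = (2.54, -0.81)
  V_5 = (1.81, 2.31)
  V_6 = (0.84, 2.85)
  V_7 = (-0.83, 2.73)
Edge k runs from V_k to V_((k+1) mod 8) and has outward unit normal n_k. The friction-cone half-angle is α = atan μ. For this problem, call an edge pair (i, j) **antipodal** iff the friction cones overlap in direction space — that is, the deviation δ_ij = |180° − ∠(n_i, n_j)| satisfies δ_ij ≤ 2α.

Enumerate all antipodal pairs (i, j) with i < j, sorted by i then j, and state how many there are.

α = atan 0.6 = 30.96°;  2α = 61.93°
n_0 = (-0.9977, +0.0679)
n_1 = (-0.6609, -0.7505)
n_2 = (+0.3914, -0.9202)
n_3 = (+0.8664, -0.4993)
n_4 = (+0.9737, +0.2278)
n_5 = (+0.4864, +0.8737)
n_6 = (-0.0717, +0.9974)
n_7 = (-0.7295, +0.6839)
  (0,1): δ = 127.47°  ·
  (0,2): δ = 63.06°  ·
  (0,3): δ = 26.06°  ✓
  (0,4): δ = 17.06°  ✓
  (0,5): δ = 64.79°  ·
  (0,6): δ = 98.00°  ·
  (0,7): δ = 140.74°  ·
  (1,2): δ = 115.59°  ·
  (1,3): δ = 78.59°  ·
  (1,4): δ = 35.47°  ✓
  (1,5): δ = 12.26°  ✓
  (1,6): δ = 45.47°  ✓
  (1,7): δ = 88.21°  ·
  (2,3): δ = 143.00°  ·
  (2,4): δ = 99.87°  ·
  (2,5): δ = 52.15°  ✓
  (2,6): δ = 18.93°  ✓
  (2,7): δ = 23.81°  ✓
  (3,4): δ = 136.88°  ·
  (3,5): δ = 89.15°  ·
  (3,6): δ = 55.94°  ✓
  (3,7): δ = 13.20°  ✓
  (4,5): δ = 132.27°  ·
  (4,6): δ = 99.06°  ·
  (4,7): δ = 56.32°  ✓
  (5,6): δ = 146.79°  ·
  (5,7): δ = 104.05°  ·
  (6,7): δ = 137.26°  ·
antipodal pairs: 11

count = 11; pairs: (0,3), (0,4), (1,4), (1,5), (1,6), (2,5), (2,6), (2,7), (3,6), (3,7), (4,7)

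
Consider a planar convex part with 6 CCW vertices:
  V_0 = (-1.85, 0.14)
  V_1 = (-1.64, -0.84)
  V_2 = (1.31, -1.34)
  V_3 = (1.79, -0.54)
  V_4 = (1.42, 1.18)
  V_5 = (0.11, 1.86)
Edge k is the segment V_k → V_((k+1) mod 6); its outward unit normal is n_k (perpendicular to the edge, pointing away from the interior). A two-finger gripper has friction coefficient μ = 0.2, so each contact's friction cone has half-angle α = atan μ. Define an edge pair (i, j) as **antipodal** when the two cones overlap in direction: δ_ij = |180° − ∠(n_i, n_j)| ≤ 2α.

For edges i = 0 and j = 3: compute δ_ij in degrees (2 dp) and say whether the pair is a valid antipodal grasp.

δ = 0.05°, valid

α = atan 0.2 = 11.31°;  2α = 22.62°
edge 0: e_0 = (+0.21, -0.98);  n_0 = (-0.9778, -0.2095)
edge 3: e_3 = (-0.37, +1.72);  n_3 = (+0.9776, +0.2103)
∠(n_0, n_3) = 179.95°
δ = |180° − 179.95°| = 0.05°
0.05° ≤ 2α = 22.62°  →  valid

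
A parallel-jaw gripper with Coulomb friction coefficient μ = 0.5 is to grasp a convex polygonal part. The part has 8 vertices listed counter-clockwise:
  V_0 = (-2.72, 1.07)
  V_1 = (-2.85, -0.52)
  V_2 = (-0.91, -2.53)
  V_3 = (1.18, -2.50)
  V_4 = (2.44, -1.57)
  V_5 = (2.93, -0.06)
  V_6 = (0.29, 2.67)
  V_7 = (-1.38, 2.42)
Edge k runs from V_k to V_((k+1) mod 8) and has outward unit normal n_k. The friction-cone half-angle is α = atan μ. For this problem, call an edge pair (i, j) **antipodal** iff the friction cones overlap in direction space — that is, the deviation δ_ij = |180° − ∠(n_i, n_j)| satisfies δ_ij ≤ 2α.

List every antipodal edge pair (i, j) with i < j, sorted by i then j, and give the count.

α = atan 0.5 = 26.57°;  2α = 53.13°
n_0 = (-0.9967, +0.0815)
n_1 = (-0.7195, -0.6945)
n_2 = (+0.0144, -0.9999)
n_3 = (+0.5939, -0.8046)
n_4 = (+0.9512, -0.3087)
n_5 = (+0.7189, +0.6952)
n_6 = (-0.1481, +0.9890)
n_7 = (-0.7097, +0.7045)
  (0,1): δ = 131.34°  ·
  (0,2): δ = 84.50°  ·
  (0,3): δ = 48.89°  ✓
  (0,4): δ = 13.30°  ✓
  (0,5): δ = 48.71°  ✓
  (0,6): δ = 103.19°  ·
  (0,7): δ = 139.89°  ·
  (1,2): δ = 133.16°  ·
  (1,3): δ = 97.55°  ·
  (1,4): δ = 61.96°  ·
  (1,5): δ = 0.06°  ✓
  (1,6): δ = 54.53°  ·
  (1,7): δ = 91.23°  ·
  (2,3): δ = 144.39°  ·
  (2,4): δ = 108.80°  ·
  (2,5): δ = 46.78°  ✓
  (2,6): δ = 7.69°  ✓
  (2,7): δ = 44.39°  ✓
  (3,4): δ = 144.41°  ·
  (3,5): δ = 82.39°  ·
  (3,6): δ = 27.92°  ✓
  (3,7): δ = 8.78°  ✓
  (4,5): δ = 117.98°  ·
  (4,6): δ = 63.51°  ·
  (4,7): δ = 26.81°  ✓
  (5,6): δ = 125.53°  ·
  (5,7): δ = 88.83°  ·
  (6,7): δ = 143.30°  ·
antipodal pairs: 10

count = 10; pairs: (0,3), (0,4), (0,5), (1,5), (2,5), (2,6), (2,7), (3,6), (3,7), (4,7)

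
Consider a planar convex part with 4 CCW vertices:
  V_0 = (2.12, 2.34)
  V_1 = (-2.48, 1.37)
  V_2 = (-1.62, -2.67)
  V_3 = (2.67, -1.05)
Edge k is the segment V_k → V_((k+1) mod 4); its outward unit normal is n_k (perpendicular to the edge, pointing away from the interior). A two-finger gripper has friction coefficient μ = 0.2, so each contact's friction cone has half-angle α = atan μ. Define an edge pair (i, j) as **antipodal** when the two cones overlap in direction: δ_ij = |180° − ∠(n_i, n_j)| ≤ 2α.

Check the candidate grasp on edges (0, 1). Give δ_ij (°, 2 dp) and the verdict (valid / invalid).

δ = 89.89°, invalid

α = atan 0.2 = 11.31°;  2α = 22.62°
edge 0: e_0 = (-4.60, -0.97);  n_0 = (-0.2063, +0.9785)
edge 1: e_1 = (+0.86, -4.04);  n_1 = (-0.9781, -0.2082)
∠(n_0, n_1) = 90.11°
δ = |180° − 90.11°| = 89.89°
89.89° > 2α = 22.62°  →  invalid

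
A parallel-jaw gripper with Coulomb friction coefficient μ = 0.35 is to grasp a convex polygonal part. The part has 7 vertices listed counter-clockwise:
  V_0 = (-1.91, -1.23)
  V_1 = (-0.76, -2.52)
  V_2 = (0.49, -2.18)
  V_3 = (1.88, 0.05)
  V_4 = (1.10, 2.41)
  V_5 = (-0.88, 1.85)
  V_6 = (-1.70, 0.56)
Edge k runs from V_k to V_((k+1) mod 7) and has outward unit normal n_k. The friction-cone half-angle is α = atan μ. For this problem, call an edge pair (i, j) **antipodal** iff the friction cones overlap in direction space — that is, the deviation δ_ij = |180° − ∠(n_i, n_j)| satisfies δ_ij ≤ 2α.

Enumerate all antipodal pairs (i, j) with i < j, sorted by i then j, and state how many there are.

count = 5; pairs: (0,3), (1,4), (2,5), (2,6), (3,6)

α = atan 0.35 = 19.29°;  2α = 38.58°
n_0 = (-0.7465, -0.6654)
n_1 = (+0.2625, -0.9649)
n_2 = (+0.8486, -0.5290)
n_3 = (+0.9495, +0.3138)
n_4 = (-0.2722, +0.9623)
n_5 = (-0.8439, +0.5365)
n_6 = (-0.9932, +0.1165)
  (0,1): δ = 116.50°  ·
  (0,2): δ = 73.65°  ·
  (0,3): δ = 23.43°  ✓
  (0,4): δ = 64.08°  ·
  (0,5): δ = 105.84°  ·
  (0,6): δ = 131.59°  ·
  (1,2): δ = 137.15°  ·
  (1,3): δ = 86.93°  ·
  (1,4): δ = 0.58°  ✓
  (1,5): δ = 42.34°  ·
  (1,6): δ = 68.09°  ·
  (2,3): δ = 129.77°  ·
  (2,4): δ = 42.27°  ·
  (2,5): δ = 0.51°  ✓
  (2,6): δ = 25.24°  ✓
  (3,4): δ = 92.50°  ·
  (3,5): δ = 50.73°  ·
  (3,6): δ = 24.98°  ✓
  (4,5): δ = 138.23°  ·
  (4,6): δ = 112.48°  ·
  (5,6): δ = 154.25°  ·
antipodal pairs: 5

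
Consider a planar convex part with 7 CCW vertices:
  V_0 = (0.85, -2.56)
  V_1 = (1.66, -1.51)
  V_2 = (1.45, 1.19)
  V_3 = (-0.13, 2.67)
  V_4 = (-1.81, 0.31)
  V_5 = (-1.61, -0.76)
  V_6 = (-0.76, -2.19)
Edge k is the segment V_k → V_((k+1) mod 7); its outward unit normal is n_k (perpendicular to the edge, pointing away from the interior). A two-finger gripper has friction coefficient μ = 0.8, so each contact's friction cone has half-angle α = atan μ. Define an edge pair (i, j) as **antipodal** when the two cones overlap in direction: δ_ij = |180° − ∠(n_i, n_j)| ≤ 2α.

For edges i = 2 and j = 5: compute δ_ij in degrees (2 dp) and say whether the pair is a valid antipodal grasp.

α = atan 0.8 = 38.66°;  2α = 77.32°
edge 2: e_2 = (-1.58, +1.48);  n_2 = (+0.6836, +0.7298)
edge 5: e_5 = (+0.85, -1.43);  n_5 = (-0.8596, -0.5110)
∠(n_2, n_5) = 163.86°
δ = |180° − 163.86°| = 16.14°
16.14° ≤ 2α = 77.32°  →  valid

δ = 16.14°, valid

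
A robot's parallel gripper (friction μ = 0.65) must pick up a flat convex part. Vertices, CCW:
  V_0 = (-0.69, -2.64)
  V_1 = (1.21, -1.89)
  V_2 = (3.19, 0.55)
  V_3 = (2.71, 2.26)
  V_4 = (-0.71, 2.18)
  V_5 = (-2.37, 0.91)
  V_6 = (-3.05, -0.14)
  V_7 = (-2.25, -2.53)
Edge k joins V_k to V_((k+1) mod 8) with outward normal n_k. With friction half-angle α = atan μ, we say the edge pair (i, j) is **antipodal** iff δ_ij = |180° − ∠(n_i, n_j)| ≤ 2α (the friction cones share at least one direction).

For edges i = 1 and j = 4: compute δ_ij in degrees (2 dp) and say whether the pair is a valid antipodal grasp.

α = atan 0.65 = 33.02°;  2α = 66.05°
edge 1: e_1 = (+1.98, +2.44);  n_1 = (+0.7765, -0.6301)
edge 4: e_4 = (-1.66, -1.27);  n_4 = (-0.6076, +0.7942)
∠(n_1, n_4) = 166.48°
δ = |180° − 166.48°| = 13.52°
13.52° ≤ 2α = 66.05°  →  valid

δ = 13.52°, valid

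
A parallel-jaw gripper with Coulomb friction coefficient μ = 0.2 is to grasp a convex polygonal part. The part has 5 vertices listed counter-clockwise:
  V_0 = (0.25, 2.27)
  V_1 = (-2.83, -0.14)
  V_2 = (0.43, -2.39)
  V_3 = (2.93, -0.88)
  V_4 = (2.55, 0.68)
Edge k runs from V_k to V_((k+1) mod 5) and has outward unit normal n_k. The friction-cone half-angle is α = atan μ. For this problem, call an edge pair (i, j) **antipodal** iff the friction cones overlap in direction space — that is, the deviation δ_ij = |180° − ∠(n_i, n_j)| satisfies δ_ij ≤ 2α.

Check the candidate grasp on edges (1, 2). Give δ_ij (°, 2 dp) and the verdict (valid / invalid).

δ = 114.26°, invalid

α = atan 0.2 = 11.31°;  2α = 22.62°
edge 1: e_1 = (+3.26, -2.25);  n_1 = (-0.5680, -0.8230)
edge 2: e_2 = (+2.50, +1.51);  n_2 = (+0.5170, -0.8560)
∠(n_1, n_2) = 65.74°
δ = |180° − 65.74°| = 114.26°
114.26° > 2α = 22.62°  →  invalid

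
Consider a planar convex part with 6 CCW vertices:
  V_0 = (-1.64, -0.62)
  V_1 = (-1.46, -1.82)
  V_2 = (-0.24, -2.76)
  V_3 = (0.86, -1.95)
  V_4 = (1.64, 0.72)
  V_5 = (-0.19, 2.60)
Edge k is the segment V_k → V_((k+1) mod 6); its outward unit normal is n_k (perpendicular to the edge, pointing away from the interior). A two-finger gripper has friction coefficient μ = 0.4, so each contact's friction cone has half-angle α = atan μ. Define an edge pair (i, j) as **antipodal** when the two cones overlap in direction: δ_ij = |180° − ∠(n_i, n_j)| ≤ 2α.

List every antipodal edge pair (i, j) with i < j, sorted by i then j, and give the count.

count = 5; pairs: (0,3), (0,4), (1,4), (2,5), (3,5)

α = atan 0.4 = 21.80°;  2α = 43.60°
n_0 = (-0.9889, -0.1483)
n_1 = (-0.6103, -0.7921)
n_2 = (+0.5929, -0.8052)
n_3 = (+0.9599, -0.2804)
n_4 = (+0.7166, +0.6975)
n_5 = (-0.9118, +0.4106)
  (0,1): δ = 136.14°  ·
  (0,2): δ = 62.16°  ·
  (0,3): δ = 24.82°  ✓
  (0,4): δ = 35.70°  ✓
  (0,5): δ = 147.23°  ·
  (1,2): δ = 106.02°  ·
  (1,3): δ = 68.67°  ·
  (1,4): δ = 8.16°  ✓
  (1,5): δ = 103.37°  ·
  (2,3): δ = 142.65°  ·
  (2,4): δ = 82.14°  ·
  (2,5): δ = 29.39°  ✓
  (3,4): δ = 119.49°  ·
  (3,5): δ = 7.96°  ✓
  (4,5): δ = 68.47°  ·
antipodal pairs: 5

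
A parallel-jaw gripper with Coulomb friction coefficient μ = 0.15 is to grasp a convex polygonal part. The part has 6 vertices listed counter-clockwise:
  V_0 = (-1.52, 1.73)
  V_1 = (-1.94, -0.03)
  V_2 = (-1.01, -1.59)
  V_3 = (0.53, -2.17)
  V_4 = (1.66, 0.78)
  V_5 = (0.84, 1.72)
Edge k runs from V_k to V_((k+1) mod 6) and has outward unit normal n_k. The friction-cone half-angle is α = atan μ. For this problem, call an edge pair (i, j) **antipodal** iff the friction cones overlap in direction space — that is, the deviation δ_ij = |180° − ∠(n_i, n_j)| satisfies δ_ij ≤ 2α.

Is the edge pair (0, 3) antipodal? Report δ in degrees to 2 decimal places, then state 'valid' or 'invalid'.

α = atan 0.15 = 8.53°;  2α = 17.06°
edge 0: e_0 = (-0.42, -1.76);  n_0 = (-0.9727, +0.2321)
edge 3: e_3 = (+1.13, +2.95);  n_3 = (+0.9338, -0.3577)
∠(n_0, n_3) = 172.46°
δ = |180° − 172.46°| = 7.54°
7.54° ≤ 2α = 17.06°  →  valid

δ = 7.54°, valid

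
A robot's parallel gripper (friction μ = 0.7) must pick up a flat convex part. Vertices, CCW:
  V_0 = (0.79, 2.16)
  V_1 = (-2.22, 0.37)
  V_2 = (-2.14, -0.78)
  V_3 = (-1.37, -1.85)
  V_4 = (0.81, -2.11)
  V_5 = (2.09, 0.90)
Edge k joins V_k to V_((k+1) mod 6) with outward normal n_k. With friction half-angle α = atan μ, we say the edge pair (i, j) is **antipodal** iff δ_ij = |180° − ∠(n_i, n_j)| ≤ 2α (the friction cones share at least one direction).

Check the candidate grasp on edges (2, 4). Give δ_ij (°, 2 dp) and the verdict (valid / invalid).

δ = 58.78°, valid

α = atan 0.7 = 34.99°;  2α = 69.98°
edge 2: e_2 = (+0.77, -1.07);  n_2 = (-0.8117, -0.5841)
edge 4: e_4 = (+1.28, +3.01);  n_4 = (+0.9202, -0.3913)
∠(n_2, n_4) = 121.22°
δ = |180° − 121.22°| = 58.78°
58.78° ≤ 2α = 69.98°  →  valid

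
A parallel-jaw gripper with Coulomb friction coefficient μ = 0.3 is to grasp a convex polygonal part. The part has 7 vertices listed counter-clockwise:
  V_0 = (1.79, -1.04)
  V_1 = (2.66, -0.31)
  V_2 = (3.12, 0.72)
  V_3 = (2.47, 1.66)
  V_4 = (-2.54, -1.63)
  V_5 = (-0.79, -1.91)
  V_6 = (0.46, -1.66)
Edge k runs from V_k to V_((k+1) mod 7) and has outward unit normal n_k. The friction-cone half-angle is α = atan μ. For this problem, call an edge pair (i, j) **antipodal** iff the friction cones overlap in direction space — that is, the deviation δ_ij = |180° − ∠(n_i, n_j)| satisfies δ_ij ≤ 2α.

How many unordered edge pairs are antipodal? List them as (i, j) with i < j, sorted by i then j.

α = atan 0.3 = 16.70°;  2α = 33.40°
n_0 = (+0.6428, -0.7661)
n_1 = (+0.9131, -0.4078)
n_2 = (+0.8225, +0.5688)
n_3 = (-0.5489, +0.8359)
n_4 = (-0.1580, -0.9874)
n_5 = (+0.1961, -0.9806)
n_6 = (+0.4225, -0.9064)
  (0,1): δ = 154.06°  ·
  (0,2): δ = 95.34°  ·
  (0,3): δ = 6.71°  ✓
  (0,4): δ = 130.91°  ·
  (0,5): δ = 151.31°  ·
  (0,6): δ = 164.99°  ·
  (1,2): δ = 121.27°  ·
  (1,3): δ = 32.64°  ✓
  (1,4): δ = 104.98°  ·
  (1,5): δ = 125.38°  ·
  (1,6): δ = 139.06°  ·
  (2,3): δ = 91.37°  ·
  (2,4): δ = 46.25°  ·
  (2,5): δ = 66.65°  ·
  (2,6): δ = 80.33°  ·
  (3,4): δ = 42.38°  ·
  (3,5): δ = 21.98°  ✓
  (3,6): δ = 8.30°  ✓
  (4,5): δ = 159.60°  ·
  (4,6): δ = 145.92°  ·
  (5,6): δ = 166.32°  ·
antipodal pairs: 4

count = 4; pairs: (0,3), (1,3), (3,5), (3,6)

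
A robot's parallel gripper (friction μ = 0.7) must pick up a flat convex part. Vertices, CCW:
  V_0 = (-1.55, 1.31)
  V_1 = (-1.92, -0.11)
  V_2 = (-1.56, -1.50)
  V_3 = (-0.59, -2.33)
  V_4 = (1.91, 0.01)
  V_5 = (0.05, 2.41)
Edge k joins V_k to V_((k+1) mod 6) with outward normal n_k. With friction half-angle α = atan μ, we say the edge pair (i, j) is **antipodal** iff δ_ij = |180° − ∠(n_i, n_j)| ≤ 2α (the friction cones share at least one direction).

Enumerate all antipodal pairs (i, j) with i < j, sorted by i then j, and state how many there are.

count = 6; pairs: (0,3), (0,4), (1,3), (1,4), (2,4), (3,5)

α = atan 0.7 = 34.99°;  2α = 69.98°
n_0 = (-0.9677, +0.2521)
n_1 = (-0.9681, -0.2507)
n_2 = (-0.6501, -0.7598)
n_3 = (+0.6834, -0.7301)
n_4 = (+0.7904, +0.6126)
n_5 = (-0.5665, +0.8240)
  (0,1): δ = 150.88°  ·
  (0,2): δ = 115.95°  ·
  (0,3): δ = 32.29°  ✓
  (0,4): δ = 52.38°  ✓
  (0,5): δ = 139.11°  ·
  (1,2): δ = 145.07°  ·
  (1,3): δ = 61.41°  ✓
  (1,4): δ = 23.26°  ✓
  (1,5): δ = 109.99°  ·
  (2,3): δ = 96.34°  ·
  (2,4): δ = 11.67°  ✓
  (2,5): δ = 75.06°  ·
  (3,4): δ = 95.33°  ·
  (3,5): δ = 8.60°  ✓
  (4,5): δ = 93.27°  ·
antipodal pairs: 6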